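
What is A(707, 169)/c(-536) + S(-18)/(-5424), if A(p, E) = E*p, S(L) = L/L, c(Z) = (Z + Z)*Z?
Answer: 40468825/194786688 ≈ 0.20776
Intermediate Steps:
c(Z) = 2*Z² (c(Z) = (2*Z)*Z = 2*Z²)
S(L) = 1
A(707, 169)/c(-536) + S(-18)/(-5424) = (169*707)/((2*(-536)²)) + 1/(-5424) = 119483/((2*287296)) + 1*(-1/5424) = 119483/574592 - 1/5424 = 40468825/194786688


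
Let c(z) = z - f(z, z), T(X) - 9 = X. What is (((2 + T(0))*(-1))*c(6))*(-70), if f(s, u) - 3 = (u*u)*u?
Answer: -164010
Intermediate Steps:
f(s, u) = 3 + u³ (f(s, u) = 3 + (u*u)*u = 3 + u²*u = 3 + u³)
T(X) = 9 + X
c(z) = -3 + z - z³ (c(z) = z - (3 + z³) = z + (-3 - z³) = -3 + z - z³)
(((2 + T(0))*(-1))*c(6))*(-70) = (((2 + (9 + 0))*(-1))*(-3 + 6 - 1*6³))*(-70) = (((2 + 9)*(-1))*(-3 + 6 - 1*216))*(-70) = ((11*(-1))*(-3 + 6 - 216))*(-70) = -11*(-213)*(-70) = 2343*(-70) = -164010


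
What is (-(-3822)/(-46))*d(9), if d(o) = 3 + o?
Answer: -22932/23 ≈ -997.04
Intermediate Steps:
(-(-3822)/(-46))*d(9) = (-(-3822)/(-46))*(3 + 9) = -(-3822)*(-1)/46*12 = -98*39/46*12 = -1911/23*12 = -22932/23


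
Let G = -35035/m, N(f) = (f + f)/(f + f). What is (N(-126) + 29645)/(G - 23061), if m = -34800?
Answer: -206336160/160497553 ≈ -1.2856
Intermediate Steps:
N(f) = 1 (N(f) = (2*f)/((2*f)) = (2*f)*(1/(2*f)) = 1)
G = 7007/6960 (G = -35035/(-34800) = -35035*(-1/34800) = 7007/6960 ≈ 1.0068)
(N(-126) + 29645)/(G - 23061) = (1 + 29645)/(7007/6960 - 23061) = 29646/(-160497553/6960) = 29646*(-6960/160497553) = -206336160/160497553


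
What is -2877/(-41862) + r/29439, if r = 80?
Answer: 29348321/410791806 ≈ 0.071443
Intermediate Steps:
-2877/(-41862) + r/29439 = -2877/(-41862) + 80/29439 = -2877*(-1/41862) + 80*(1/29439) = 959/13954 + 80/29439 = 29348321/410791806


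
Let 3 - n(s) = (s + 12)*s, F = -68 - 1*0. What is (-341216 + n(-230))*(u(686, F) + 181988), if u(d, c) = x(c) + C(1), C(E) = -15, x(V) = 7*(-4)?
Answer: -71204721585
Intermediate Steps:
F = -68 (F = -68 + 0 = -68)
x(V) = -28
n(s) = 3 - s*(12 + s) (n(s) = 3 - (s + 12)*s = 3 - (12 + s)*s = 3 - s*(12 + s))
u(d, c) = -43 (u(d, c) = -28 - 15 = -43)
(-341216 + n(-230))*(u(686, F) + 181988) = (-341216 + (3 - 1*(-230)² - 12*(-230)))*(-43 + 181988) = (-341216 + (3 - 1*52900 + 2760))*181945 = (-341216 + (3 - 52900 + 2760))*181945 = (-341216 - 50137)*181945 = -391353*181945 = -71204721585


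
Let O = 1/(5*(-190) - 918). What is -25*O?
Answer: 25/1868 ≈ 0.013383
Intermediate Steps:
O = -1/1868 (O = 1/(-950 - 918) = 1/(-1868) = -1/1868 ≈ -0.00053533)
-25*O = -25*(-1/1868) = 25/1868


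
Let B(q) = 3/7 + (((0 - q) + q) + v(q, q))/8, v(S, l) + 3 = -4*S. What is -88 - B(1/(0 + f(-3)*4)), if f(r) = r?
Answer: -1850/21 ≈ -88.095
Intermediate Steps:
v(S, l) = -3 - 4*S
B(q) = 3/56 - q/2 (B(q) = 3/7 + (((0 - q) + q) + (-3 - 4*q))/8 = 3*(1/7) + ((-q + q) + (-3 - 4*q))*(1/8) = 3/7 + (0 + (-3 - 4*q))*(1/8) = 3/7 + (-3 - 4*q)*(1/8) = 3/7 + (-3/8 - q/2) = 3/56 - q/2)
-88 - B(1/(0 + f(-3)*4)) = -88 - (3/56 - 1/(2*(0 - 3*4))) = -88 - (3/56 - 1/(2*(0 - 12))) = -88 - (3/56 - 1/2/(-12)) = -88 - (3/56 - 1/2*(-1/12)) = -88 - (3/56 + 1/24) = -88 - 1*2/21 = -88 - 2/21 = -1850/21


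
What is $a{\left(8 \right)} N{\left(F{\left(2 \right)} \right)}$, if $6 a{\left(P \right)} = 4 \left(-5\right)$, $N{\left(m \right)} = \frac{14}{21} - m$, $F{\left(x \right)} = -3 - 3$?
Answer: $- \frac{200}{9} \approx -22.222$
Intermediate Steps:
$F{\left(x \right)} = -6$
$N{\left(m \right)} = \frac{2}{3} - m$ ($N{\left(m \right)} = 14 \cdot \frac{1}{21} - m = \frac{2}{3} - m$)
$a{\left(P \right)} = - \frac{10}{3}$ ($a{\left(P \right)} = \frac{4 \left(-5\right)}{6} = \frac{1}{6} \left(-20\right) = - \frac{10}{3}$)
$a{\left(8 \right)} N{\left(F{\left(2 \right)} \right)} = - \frac{10 \left(\frac{2}{3} - -6\right)}{3} = - \frac{10 \left(\frac{2}{3} + 6\right)}{3} = \left(- \frac{10}{3}\right) \frac{20}{3} = - \frac{200}{9}$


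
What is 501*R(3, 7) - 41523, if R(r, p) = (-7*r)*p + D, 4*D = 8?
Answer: -114168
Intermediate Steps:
D = 2 (D = (¼)*8 = 2)
R(r, p) = 2 - 7*p*r (R(r, p) = (-7*r)*p + 2 = -7*p*r + 2 = 2 - 7*p*r)
501*R(3, 7) - 41523 = 501*(2 - 7*7*3) - 41523 = 501*(2 - 147) - 41523 = 501*(-145) - 41523 = -72645 - 41523 = -114168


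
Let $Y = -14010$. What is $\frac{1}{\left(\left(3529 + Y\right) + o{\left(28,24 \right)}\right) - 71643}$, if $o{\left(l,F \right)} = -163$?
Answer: $- \frac{1}{82287} \approx -1.2153 \cdot 10^{-5}$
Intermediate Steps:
$\frac{1}{\left(\left(3529 + Y\right) + o{\left(28,24 \right)}\right) - 71643} = \frac{1}{\left(\left(3529 - 14010\right) - 163\right) - 71643} = \frac{1}{\left(-10481 - 163\right) - 71643} = \frac{1}{-10644 - 71643} = \frac{1}{-82287} = - \frac{1}{82287}$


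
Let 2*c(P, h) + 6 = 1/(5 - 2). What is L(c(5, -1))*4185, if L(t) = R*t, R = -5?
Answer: 118575/2 ≈ 59288.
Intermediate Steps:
c(P, h) = -17/6 (c(P, h) = -3 + 1/(2*(5 - 2)) = -3 + (½)/3 = -3 + (½)*(⅓) = -3 + ⅙ = -17/6)
L(t) = -5*t
L(c(5, -1))*4185 = -5*(-17/6)*4185 = (85/6)*4185 = 118575/2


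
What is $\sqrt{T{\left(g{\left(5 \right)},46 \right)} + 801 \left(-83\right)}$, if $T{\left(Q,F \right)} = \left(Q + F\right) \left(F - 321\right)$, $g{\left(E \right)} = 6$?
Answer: $i \sqrt{80783} \approx 284.22 i$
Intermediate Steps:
$T{\left(Q,F \right)} = \left(-321 + F\right) \left(F + Q\right)$ ($T{\left(Q,F \right)} = \left(F + Q\right) \left(-321 + F\right) = \left(-321 + F\right) \left(F + Q\right)$)
$\sqrt{T{\left(g{\left(5 \right)},46 \right)} + 801 \left(-83\right)} = \sqrt{\left(46^{2} - 14766 - 1926 + 46 \cdot 6\right) + 801 \left(-83\right)} = \sqrt{\left(2116 - 14766 - 1926 + 276\right) - 66483} = \sqrt{-14300 - 66483} = \sqrt{-80783} = i \sqrt{80783}$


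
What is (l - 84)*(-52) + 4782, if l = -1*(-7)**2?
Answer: 11698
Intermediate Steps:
l = -49 (l = -1*49 = -49)
(l - 84)*(-52) + 4782 = (-49 - 84)*(-52) + 4782 = -133*(-52) + 4782 = 6916 + 4782 = 11698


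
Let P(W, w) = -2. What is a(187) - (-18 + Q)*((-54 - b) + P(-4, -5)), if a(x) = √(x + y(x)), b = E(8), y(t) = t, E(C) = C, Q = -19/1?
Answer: -2368 + √374 ≈ -2348.7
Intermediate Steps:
Q = -19 (Q = -19*1 = -19)
b = 8
a(x) = √2*√x (a(x) = √(x + x) = √(2*x) = √2*√x)
a(187) - (-18 + Q)*((-54 - b) + P(-4, -5)) = √2*√187 - (-18 - 19)*((-54 - 1*8) - 2) = √374 - (-37)*((-54 - 8) - 2) = √374 - (-37)*(-62 - 2) = √374 - (-37)*(-64) = √374 - 1*2368 = √374 - 2368 = -2368 + √374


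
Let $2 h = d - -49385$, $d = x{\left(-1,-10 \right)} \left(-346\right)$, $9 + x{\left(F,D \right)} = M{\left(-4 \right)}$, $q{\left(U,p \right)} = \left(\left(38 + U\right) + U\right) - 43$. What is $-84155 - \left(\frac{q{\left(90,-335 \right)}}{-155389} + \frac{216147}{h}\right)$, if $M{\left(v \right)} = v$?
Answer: $- \frac{234894097720442}{2790941829} \approx -84163.0$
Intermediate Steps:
$q{\left(U,p \right)} = -5 + 2 U$ ($q{\left(U,p \right)} = \left(38 + 2 U\right) - 43 = -5 + 2 U$)
$x{\left(F,D \right)} = -13$ ($x{\left(F,D \right)} = -9 - 4 = -13$)
$d = 4498$ ($d = \left(-13\right) \left(-346\right) = 4498$)
$h = \frac{53883}{2}$ ($h = \frac{4498 - -49385}{2} = \frac{4498 + 49385}{2} = \frac{1}{2} \cdot 53883 = \frac{53883}{2} \approx 26942.0$)
$-84155 - \left(\frac{q{\left(90,-335 \right)}}{-155389} + \frac{216147}{h}\right) = -84155 - \left(\frac{-5 + 2 \cdot 90}{-155389} + \frac{216147}{\frac{53883}{2}}\right) = -84155 - \left(\left(-5 + 180\right) \left(- \frac{1}{155389}\right) + 216147 \cdot \frac{2}{53883}\right) = -84155 - \left(175 \left(- \frac{1}{155389}\right) + \frac{144098}{17961}\right) = -84155 - \left(- \frac{175}{155389} + \frac{144098}{17961}\right) = -84155 - \frac{22388100947}{2790941829} = - \frac{234894097720442}{2790941829}$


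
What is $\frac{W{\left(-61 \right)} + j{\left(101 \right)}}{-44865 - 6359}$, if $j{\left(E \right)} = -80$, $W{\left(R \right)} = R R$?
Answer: $- \frac{3641}{51224} \approx -0.07108$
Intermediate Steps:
$W{\left(R \right)} = R^{2}$
$\frac{W{\left(-61 \right)} + j{\left(101 \right)}}{-44865 - 6359} = \frac{\left(-61\right)^{2} - 80}{-44865 - 6359} = \frac{3721 - 80}{-51224} = 3641 \left(- \frac{1}{51224}\right) = - \frac{3641}{51224}$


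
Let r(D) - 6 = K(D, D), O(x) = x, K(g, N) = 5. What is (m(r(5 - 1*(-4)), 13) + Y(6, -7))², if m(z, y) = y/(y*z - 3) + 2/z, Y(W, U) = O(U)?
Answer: 107267449/2371600 ≈ 45.230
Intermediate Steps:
Y(W, U) = U
r(D) = 11 (r(D) = 6 + 5 = 11)
m(z, y) = 2/z + y/(-3 + y*z) (m(z, y) = y/(-3 + y*z) + 2/z = 2/z + y/(-3 + y*z))
(m(r(5 - 1*(-4)), 13) + Y(6, -7))² = (3*(-2 + 13*11)/(11*(-3 + 13*11)) - 7)² = (3*(1/11)*(-2 + 143)/(-3 + 143) - 7)² = (3*(1/11)*141/140 - 7)² = (3*(1/11)*(1/140)*141 - 7)² = (423/1540 - 7)² = (-10357/1540)² = 107267449/2371600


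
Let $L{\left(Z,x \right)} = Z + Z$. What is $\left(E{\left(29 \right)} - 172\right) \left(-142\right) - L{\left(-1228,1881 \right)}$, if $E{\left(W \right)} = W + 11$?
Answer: $21200$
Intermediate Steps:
$L{\left(Z,x \right)} = 2 Z$
$E{\left(W \right)} = 11 + W$
$\left(E{\left(29 \right)} - 172\right) \left(-142\right) - L{\left(-1228,1881 \right)} = \left(\left(11 + 29\right) - 172\right) \left(-142\right) - 2 \left(-1228\right) = \left(40 - 172\right) \left(-142\right) - -2456 = \left(-132\right) \left(-142\right) + 2456 = 18744 + 2456 = 21200$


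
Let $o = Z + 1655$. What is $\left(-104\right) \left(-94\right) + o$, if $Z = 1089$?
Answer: $12520$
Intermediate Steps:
$o = 2744$ ($o = 1089 + 1655 = 2744$)
$\left(-104\right) \left(-94\right) + o = \left(-104\right) \left(-94\right) + 2744 = 9776 + 2744 = 12520$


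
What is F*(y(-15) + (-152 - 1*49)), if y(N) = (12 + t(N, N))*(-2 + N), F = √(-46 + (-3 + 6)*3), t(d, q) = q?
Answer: -150*I*√37 ≈ -912.41*I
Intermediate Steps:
F = I*√37 (F = √(-46 + 3*3) = √(-46 + 9) = √(-37) = I*√37 ≈ 6.0828*I)
y(N) = (-2 + N)*(12 + N) (y(N) = (12 + N)*(-2 + N) = (-2 + N)*(12 + N))
F*(y(-15) + (-152 - 1*49)) = (I*√37)*((-24 + (-15)² + 10*(-15)) + (-152 - 1*49)) = (I*√37)*((-24 + 225 - 150) + (-152 - 49)) = (I*√37)*(51 - 201) = (I*√37)*(-150) = -150*I*√37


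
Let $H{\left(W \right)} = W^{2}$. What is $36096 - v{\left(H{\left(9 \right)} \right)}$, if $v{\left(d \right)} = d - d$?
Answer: $36096$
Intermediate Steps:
$v{\left(d \right)} = 0$
$36096 - v{\left(H{\left(9 \right)} \right)} = 36096 - 0 = 36096 + 0 = 36096$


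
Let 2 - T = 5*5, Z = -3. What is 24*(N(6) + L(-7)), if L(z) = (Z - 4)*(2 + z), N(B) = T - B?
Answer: 144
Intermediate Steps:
T = -23 (T = 2 - 5*5 = 2 - 1*25 = 2 - 25 = -23)
N(B) = -23 - B
L(z) = -14 - 7*z (L(z) = (-3 - 4)*(2 + z) = -7*(2 + z) = -14 - 7*z)
24*(N(6) + L(-7)) = 24*((-23 - 1*6) + (-14 - 7*(-7))) = 24*((-23 - 6) + (-14 + 49)) = 24*(-29 + 35) = 24*6 = 144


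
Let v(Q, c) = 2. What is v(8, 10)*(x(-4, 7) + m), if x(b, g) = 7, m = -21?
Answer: -28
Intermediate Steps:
v(8, 10)*(x(-4, 7) + m) = 2*(7 - 21) = 2*(-14) = -28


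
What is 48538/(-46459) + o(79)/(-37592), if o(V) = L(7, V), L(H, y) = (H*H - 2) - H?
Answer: -32616051/31187263 ≈ -1.0458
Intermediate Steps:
L(H, y) = -2 + H² - H (L(H, y) = (H² - 2) - H = (-2 + H²) - H = -2 + H² - H)
o(V) = 40 (o(V) = -2 + 7² - 1*7 = -2 + 49 - 7 = 40)
48538/(-46459) + o(79)/(-37592) = 48538/(-46459) + 40/(-37592) = 48538*(-1/46459) + 40*(-1/37592) = -6934/6637 - 5/4699 = -32616051/31187263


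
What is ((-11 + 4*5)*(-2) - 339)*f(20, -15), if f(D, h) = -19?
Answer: 6783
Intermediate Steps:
((-11 + 4*5)*(-2) - 339)*f(20, -15) = ((-11 + 4*5)*(-2) - 339)*(-19) = ((-11 + 20)*(-2) - 339)*(-19) = (9*(-2) - 339)*(-19) = (-18 - 339)*(-19) = -357*(-19) = 6783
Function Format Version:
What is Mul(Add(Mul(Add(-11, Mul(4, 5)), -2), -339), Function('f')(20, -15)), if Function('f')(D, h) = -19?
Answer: 6783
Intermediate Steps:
Mul(Add(Mul(Add(-11, Mul(4, 5)), -2), -339), Function('f')(20, -15)) = Mul(Add(Mul(Add(-11, Mul(4, 5)), -2), -339), -19) = Mul(Add(Mul(Add(-11, 20), -2), -339), -19) = Mul(Add(Mul(9, -2), -339), -19) = Mul(Add(-18, -339), -19) = Mul(-357, -19) = 6783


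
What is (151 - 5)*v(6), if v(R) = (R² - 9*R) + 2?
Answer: -2336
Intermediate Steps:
v(R) = 2 + R² - 9*R
(151 - 5)*v(6) = (151 - 5)*(2 + 6² - 9*6) = 146*(2 + 36 - 54) = 146*(-16) = -2336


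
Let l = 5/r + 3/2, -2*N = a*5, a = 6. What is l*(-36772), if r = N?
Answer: -128702/3 ≈ -42901.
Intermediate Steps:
N = -15 (N = -3*5 = -½*30 = -15)
r = -15
l = 7/6 (l = 5/(-15) + 3/2 = 5*(-1/15) + 3*(½) = -⅓ + 3/2 = 7/6 ≈ 1.1667)
l*(-36772) = (7/6)*(-36772) = -128702/3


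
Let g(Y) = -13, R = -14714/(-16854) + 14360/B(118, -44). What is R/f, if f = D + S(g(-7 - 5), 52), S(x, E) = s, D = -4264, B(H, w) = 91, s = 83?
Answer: -121681207/3206229117 ≈ -0.037951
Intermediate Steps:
R = 121681207/766857 (R = -14714/(-16854) + 14360/91 = -14714*(-1/16854) + 14360*(1/91) = 7357/8427 + 14360/91 = 121681207/766857 ≈ 158.68)
S(x, E) = 83
f = -4181 (f = -4264 + 83 = -4181)
R/f = (121681207/766857)/(-4181) = (121681207/766857)*(-1/4181) = -121681207/3206229117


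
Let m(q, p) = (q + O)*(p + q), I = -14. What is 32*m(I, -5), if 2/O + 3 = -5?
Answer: 8664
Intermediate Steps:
O = -¼ (O = 2/(-3 - 5) = 2/(-8) = 2*(-⅛) = -¼ ≈ -0.25000)
m(q, p) = (-¼ + q)*(p + q) (m(q, p) = (q - ¼)*(p + q) = (-¼ + q)*(p + q))
32*m(I, -5) = 32*((-14)² - ¼*(-5) - ¼*(-14) - 5*(-14)) = 32*(196 + 5/4 + 7/2 + 70) = 32*(1083/4) = 8664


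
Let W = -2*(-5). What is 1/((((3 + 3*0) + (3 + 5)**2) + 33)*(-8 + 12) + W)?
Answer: 1/410 ≈ 0.0024390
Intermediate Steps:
W = 10
1/((((3 + 3*0) + (3 + 5)**2) + 33)*(-8 + 12) + W) = 1/((((3 + 3*0) + (3 + 5)**2) + 33)*(-8 + 12) + 10) = 1/((((3 + 0) + 8**2) + 33)*4 + 10) = 1/(((3 + 64) + 33)*4 + 10) = 1/((67 + 33)*4 + 10) = 1/(100*4 + 10) = 1/(400 + 10) = 1/410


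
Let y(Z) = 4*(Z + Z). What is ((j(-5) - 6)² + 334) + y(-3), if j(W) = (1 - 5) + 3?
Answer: 359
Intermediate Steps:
j(W) = -1 (j(W) = -4 + 3 = -1)
y(Z) = 8*Z (y(Z) = 4*(2*Z) = 8*Z)
((j(-5) - 6)² + 334) + y(-3) = ((-1 - 6)² + 334) + 8*(-3) = ((-7)² + 334) - 24 = (49 + 334) - 24 = 383 - 24 = 359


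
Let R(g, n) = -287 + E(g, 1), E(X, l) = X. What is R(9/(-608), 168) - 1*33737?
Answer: -20686601/608 ≈ -34024.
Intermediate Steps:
R(g, n) = -287 + g
R(9/(-608), 168) - 1*33737 = (-287 + 9/(-608)) - 1*33737 = (-287 + 9*(-1/608)) - 33737 = (-287 - 9/608) - 33737 = -174505/608 - 33737 = -20686601/608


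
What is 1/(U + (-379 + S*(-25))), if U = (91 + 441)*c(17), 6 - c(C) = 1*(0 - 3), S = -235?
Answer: 1/10284 ≈ 9.7238e-5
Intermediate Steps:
c(C) = 9 (c(C) = 6 - (0 - 3) = 6 - (-3) = 6 - 1*(-3) = 6 + 3 = 9)
U = 4788 (U = (91 + 441)*9 = 532*9 = 4788)
1/(U + (-379 + S*(-25))) = 1/(4788 + (-379 - 235*(-25))) = 1/(4788 + (-379 + 5875)) = 1/(4788 + 5496) = 1/10284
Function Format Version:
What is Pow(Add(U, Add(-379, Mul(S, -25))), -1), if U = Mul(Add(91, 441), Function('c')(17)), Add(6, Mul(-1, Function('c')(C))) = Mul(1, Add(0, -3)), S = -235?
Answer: Rational(1, 10284) ≈ 9.7238e-5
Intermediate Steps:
Function('c')(C) = 9 (Function('c')(C) = Add(6, Mul(-1, Mul(1, Add(0, -3)))) = Add(6, Mul(-1, Mul(1, -3))) = Add(6, Mul(-1, -3)) = Add(6, 3) = 9)
U = 4788 (U = Mul(Add(91, 441), 9) = Mul(532, 9) = 4788)
Pow(Add(U, Add(-379, Mul(S, -25))), -1) = Pow(Add(4788, Add(-379, Mul(-235, -25))), -1) = Pow(Add(4788, Add(-379, 5875)), -1) = Pow(Add(4788, 5496), -1) = Pow(10284, -1) = Rational(1, 10284)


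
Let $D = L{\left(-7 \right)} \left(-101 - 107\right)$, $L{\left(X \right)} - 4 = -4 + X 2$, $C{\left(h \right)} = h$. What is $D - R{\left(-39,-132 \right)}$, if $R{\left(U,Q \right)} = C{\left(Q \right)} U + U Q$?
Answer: $-7384$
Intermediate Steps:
$L{\left(X \right)} = 2 X$ ($L{\left(X \right)} = 4 + \left(-4 + X 2\right) = 4 + \left(-4 + 2 X\right) = 2 X$)
$R{\left(U,Q \right)} = 2 Q U$ ($R{\left(U,Q \right)} = Q U + U Q = Q U + Q U = 2 Q U$)
$D = 2912$ ($D = 2 \left(-7\right) \left(-101 - 107\right) = \left(-14\right) \left(-208\right) = 2912$)
$D - R{\left(-39,-132 \right)} = 2912 - 2 \left(-132\right) \left(-39\right) = 2912 - 10296 = -7384$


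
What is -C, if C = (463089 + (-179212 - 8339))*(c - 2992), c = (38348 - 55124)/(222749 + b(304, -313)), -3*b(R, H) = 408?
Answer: 183528938081136/222613 ≈ 8.2443e+8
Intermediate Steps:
b(R, H) = -136 (b(R, H) = -⅓*408 = -136)
c = -16776/222613 (c = (38348 - 55124)/(222749 - 136) = -16776/222613 ≈ -0.075359)
C = -183528938081136/222613 (C = (463089 + (-179212 - 8339))*(-16776/222613 - 2992) = (463089 - 187551)*(-666074872/222613) = 275538*(-666074872/222613) = -183528938081136/222613 ≈ -8.2443e+8)
-C = -1*(-183528938081136/222613) = 183528938081136/222613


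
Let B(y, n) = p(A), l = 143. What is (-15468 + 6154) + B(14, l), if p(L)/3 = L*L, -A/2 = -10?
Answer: -8114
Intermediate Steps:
A = 20 (A = -2*(-10) = 20)
p(L) = 3*L² (p(L) = 3*(L*L) = 3*L²)
B(y, n) = 1200 (B(y, n) = 3*20² = 3*400 = 1200)
(-15468 + 6154) + B(14, l) = (-15468 + 6154) + 1200 = -9314 + 1200 = -8114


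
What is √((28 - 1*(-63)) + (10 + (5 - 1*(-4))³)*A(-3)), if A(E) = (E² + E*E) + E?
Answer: 2*√2794 ≈ 105.72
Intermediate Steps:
A(E) = E + 2*E² (A(E) = (E² + E²) + E = 2*E² + E = E + 2*E²)
√((28 - 1*(-63)) + (10 + (5 - 1*(-4))³)*A(-3)) = √((28 - 1*(-63)) + (10 + (5 - 1*(-4))³)*(-3*(1 + 2*(-3)))) = √((28 + 63) + (10 + (5 + 4)³)*(-3*(1 - 6))) = √(91 + (10 + 9³)*(-3*(-5))) = √(91 + (10 + 729)*15) = √(91 + 739*15) = √(91 + 11085) = √11176 = 2*√2794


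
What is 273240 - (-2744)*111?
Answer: 577824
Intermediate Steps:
273240 - (-2744)*111 = 273240 - 1*(-304584) = 273240 + 304584 = 577824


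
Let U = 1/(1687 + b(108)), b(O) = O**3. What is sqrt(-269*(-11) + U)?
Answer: sqrt(4708146087939158)/1261399 ≈ 54.397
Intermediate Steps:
U = 1/1261399 (U = 1/(1687 + 108**3) = 1/(1687 + 1259712) = 1/1261399 ≈ 7.9277e-7)
sqrt(-269*(-11) + U) = sqrt(-269*(-11) + 1/1261399) = sqrt(2959 + 1/1261399) = sqrt(3732479642/1261399) = sqrt(4708146087939158)/1261399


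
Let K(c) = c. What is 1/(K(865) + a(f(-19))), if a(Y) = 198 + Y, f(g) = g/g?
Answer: 1/1064 ≈ 0.00093985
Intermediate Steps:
f(g) = 1
1/(K(865) + a(f(-19))) = 1/(865 + (198 + 1)) = 1/(865 + 199) = 1/1064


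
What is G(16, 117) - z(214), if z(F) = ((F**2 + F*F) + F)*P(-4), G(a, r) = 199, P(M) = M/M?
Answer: -91607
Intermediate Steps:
P(M) = 1
z(F) = F + 2*F**2 (z(F) = ((F**2 + F*F) + F)*1 = ((F**2 + F**2) + F)*1 = (2*F**2 + F)*1 = (F + 2*F**2)*1 = F + 2*F**2)
G(16, 117) - z(214) = 199 - 214*(1 + 2*214) = 199 - 214*(1 + 428) = 199 - 214*429 = 199 - 1*91806 = 199 - 91806 = -91607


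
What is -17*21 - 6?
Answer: -363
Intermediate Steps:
-17*21 - 6 = -357 - 6 = -363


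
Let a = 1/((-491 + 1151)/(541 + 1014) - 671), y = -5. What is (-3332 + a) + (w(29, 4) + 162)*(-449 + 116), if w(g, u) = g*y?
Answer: -1875481468/208549 ≈ -8993.0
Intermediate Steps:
w(g, u) = -5*g (w(g, u) = g*(-5) = -5*g)
a = -311/208549 (a = 1/(660/1555 - 671) = 1/(660*(1/1555) - 671) = 1/(132/311 - 671) = 1/(-208549/311) = -311/208549 ≈ -0.0014913)
(-3332 + a) + (w(29, 4) + 162)*(-449 + 116) = (-3332 - 311/208549) + (-5*29 + 162)*(-449 + 116) = -694885579/208549 + (-145 + 162)*(-333) = -694885579/208549 + 17*(-333) = -694885579/208549 - 5661 = -1875481468/208549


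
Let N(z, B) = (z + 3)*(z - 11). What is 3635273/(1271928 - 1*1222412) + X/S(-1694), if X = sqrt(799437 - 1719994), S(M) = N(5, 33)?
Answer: 3635273/49516 - I*sqrt(920557)/48 ≈ 73.416 - 19.989*I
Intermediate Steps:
N(z, B) = (-11 + z)*(3 + z) (N(z, B) = (3 + z)*(-11 + z) = (-11 + z)*(3 + z))
S(M) = -48 (S(M) = -33 + 5**2 - 8*5 = -33 + 25 - 40 = -48)
X = I*sqrt(920557) (X = sqrt(-920557) = I*sqrt(920557) ≈ 959.46*I)
3635273/(1271928 - 1*1222412) + X/S(-1694) = 3635273/(1271928 - 1*1222412) + (I*sqrt(920557))/(-48) = 3635273/(1271928 - 1222412) + (I*sqrt(920557))*(-1/48) = 3635273/49516 - I*sqrt(920557)/48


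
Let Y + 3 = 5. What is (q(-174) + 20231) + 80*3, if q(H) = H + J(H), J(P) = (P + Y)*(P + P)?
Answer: 80153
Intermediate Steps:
Y = 2 (Y = -3 + 5 = 2)
J(P) = 2*P*(2 + P) (J(P) = (P + 2)*(P + P) = (2 + P)*(2*P) = 2*P*(2 + P))
q(H) = H + 2*H*(2 + H)
(q(-174) + 20231) + 80*3 = (-174*(5 + 2*(-174)) + 20231) + 80*3 = (-174*(5 - 348) + 20231) + 240 = (-174*(-343) + 20231) + 240 = (59682 + 20231) + 240 = 79913 + 240 = 80153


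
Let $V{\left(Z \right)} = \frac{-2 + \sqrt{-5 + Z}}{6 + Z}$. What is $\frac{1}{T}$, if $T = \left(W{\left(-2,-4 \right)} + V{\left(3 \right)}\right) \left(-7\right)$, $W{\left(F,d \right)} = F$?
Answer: $\frac{30}{469} + \frac{3 i \sqrt{2}}{938} \approx 0.063966 + 0.0045231 i$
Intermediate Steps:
$V{\left(Z \right)} = \frac{-2 + \sqrt{-5 + Z}}{6 + Z}$
$T = \frac{140}{9} - \frac{7 i \sqrt{2}}{9}$ ($T = \left(-2 + \frac{-2 + \sqrt{-5 + 3}}{6 + 3}\right) \left(-7\right) = \left(-2 + \frac{-2 + \sqrt{-2}}{9}\right) \left(-7\right) = \left(-2 + \frac{-2 + i \sqrt{2}}{9}\right) \left(-7\right) = \left(-2 - \left(\frac{2}{9} - \frac{i \sqrt{2}}{9}\right)\right) \left(-7\right) = \left(- \frac{20}{9} + \frac{i \sqrt{2}}{9}\right) \left(-7\right) = \frac{140}{9} - \frac{7 i \sqrt{2}}{9} \approx 15.556 - 1.0999 i$)
$\frac{1}{T} = \frac{1}{\frac{140}{9} - \frac{7 i \sqrt{2}}{9}}$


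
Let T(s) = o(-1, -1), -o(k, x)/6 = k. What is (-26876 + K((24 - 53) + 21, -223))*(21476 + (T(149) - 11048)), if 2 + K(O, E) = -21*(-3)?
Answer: -279787710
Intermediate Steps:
o(k, x) = -6*k
K(O, E) = 61 (K(O, E) = -2 - 21*(-3) = -2 + 63 = 61)
T(s) = 6 (T(s) = -6*(-1) = 6)
(-26876 + K((24 - 53) + 21, -223))*(21476 + (T(149) - 11048)) = (-26876 + 61)*(21476 + (6 - 11048)) = -26815*(21476 - 11042) = -26815*10434 = -279787710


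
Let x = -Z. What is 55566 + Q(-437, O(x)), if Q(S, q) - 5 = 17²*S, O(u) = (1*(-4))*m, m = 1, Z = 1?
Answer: -70722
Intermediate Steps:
x = -1 (x = -1*1 = -1)
O(u) = -4 (O(u) = (1*(-4))*1 = -4*1 = -4)
Q(S, q) = 5 + 289*S (Q(S, q) = 5 + 17²*S = 5 + 289*S)
55566 + Q(-437, O(x)) = 55566 + (5 + 289*(-437)) = 55566 + (5 - 126293) = 55566 - 126288 = -70722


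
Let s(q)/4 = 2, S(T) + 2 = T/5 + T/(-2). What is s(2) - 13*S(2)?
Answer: 209/5 ≈ 41.800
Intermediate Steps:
S(T) = -2 - 3*T/10 (S(T) = -2 + (T/5 + T/(-2)) = -2 + (T*(⅕) + T*(-½)) = -2 + (T/5 - T/2) = -2 - 3*T/10)
s(q) = 8 (s(q) = 4*2 = 8)
s(2) - 13*S(2) = 8 - 13*(-2 - 3/10*2) = 8 - 13*(-2 - ⅗) = 8 - 13*(-13/5) = 8 + 169/5 = 209/5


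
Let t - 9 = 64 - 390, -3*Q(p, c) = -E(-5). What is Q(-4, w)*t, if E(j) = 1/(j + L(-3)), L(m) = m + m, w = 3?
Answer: 317/33 ≈ 9.6061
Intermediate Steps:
L(m) = 2*m
E(j) = 1/(-6 + j) (E(j) = 1/(j + 2*(-3)) = 1/(j - 6) = 1/(-6 + j))
Q(p, c) = -1/33 (Q(p, c) = -(-1)/(3*(-6 - 5)) = -(-1)/(3*(-11)) = -(-1)*(-1)/(3*11) = -⅓*1/11 = -1/33)
t = -317 (t = 9 + (64 - 390) = 9 - 326 = -317)
Q(-4, w)*t = -1/33*(-317) = 317/33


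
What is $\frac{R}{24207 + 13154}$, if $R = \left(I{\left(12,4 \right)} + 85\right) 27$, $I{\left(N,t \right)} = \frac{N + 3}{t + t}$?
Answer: $\frac{18765}{298888} \approx 0.062783$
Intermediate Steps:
$I{\left(N,t \right)} = \frac{3 + N}{2 t}$
$R = \frac{18765}{8}$ ($R = \left(\frac{3 + 12}{2 \cdot 4} + 85\right) 27 = \left(\frac{1}{2} \cdot \frac{1}{4} \cdot 15 + 85\right) 27 = \left(\frac{15}{8} + 85\right) 27 = \frac{695}{8} \cdot 27 = \frac{18765}{8} \approx 2345.6$)
$\frac{R}{24207 + 13154} = \frac{18765}{8 \left(24207 + 13154\right)} = \frac{18765}{8 \cdot 37361} = \frac{18765}{8} \cdot \frac{1}{37361} = \frac{18765}{298888}$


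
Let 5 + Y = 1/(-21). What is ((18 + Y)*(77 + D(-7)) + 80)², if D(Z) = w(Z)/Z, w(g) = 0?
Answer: 10445824/9 ≈ 1.1606e+6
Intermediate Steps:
Y = -106/21 (Y = -5 + 1/(-21) = -5 - 1/21 = -106/21 ≈ -5.0476)
D(Z) = 0 (D(Z) = 0/Z = 0)
((18 + Y)*(77 + D(-7)) + 80)² = ((18 - 106/21)*(77 + 0) + 80)² = ((272/21)*77 + 80)² = (2992/3 + 80)² = (3232/3)² = 10445824/9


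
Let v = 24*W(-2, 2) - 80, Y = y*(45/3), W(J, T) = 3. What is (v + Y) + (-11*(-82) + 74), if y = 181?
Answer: 3683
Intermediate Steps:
Y = 2715 (Y = 181*(45/3) = 181*(45*(1/3)) = 181*15 = 2715)
v = -8 (v = 24*3 - 80 = 72 - 80 = -8)
(v + Y) + (-11*(-82) + 74) = (-8 + 2715) + (-11*(-82) + 74) = 2707 + (902 + 74) = 2707 + 976 = 3683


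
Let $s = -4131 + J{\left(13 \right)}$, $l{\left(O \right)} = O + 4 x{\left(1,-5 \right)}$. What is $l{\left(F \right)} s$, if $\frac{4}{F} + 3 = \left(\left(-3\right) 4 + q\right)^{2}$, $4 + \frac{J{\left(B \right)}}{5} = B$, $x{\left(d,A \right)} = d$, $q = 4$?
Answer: $- \frac{1013328}{61} \approx -16612.0$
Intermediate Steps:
$J{\left(B \right)} = -20 + 5 B$
$F = \frac{4}{61}$ ($F = \frac{4}{-3 + \left(\left(-3\right) 4 + 4\right)^{2}} = \frac{4}{-3 + \left(-12 + 4\right)^{2}} = \frac{4}{-3 + \left(-8\right)^{2}} = \frac{4}{-3 + 64} = \frac{4}{61} \approx 0.065574$)
$l{\left(O \right)} = 4 + O$ ($l{\left(O \right)} = O + 4 \cdot 1 = O + 4 = 4 + O$)
$s = -4086$ ($s = -4131 + \left(-20 + 5 \cdot 13\right) = -4131 + \left(-20 + 65\right) = -4131 + 45 = -4086$)
$l{\left(F \right)} s = \left(4 + \frac{4}{61}\right) \left(-4086\right) = \frac{248}{61} \left(-4086\right) = - \frac{1013328}{61}$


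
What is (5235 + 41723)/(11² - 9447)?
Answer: -23479/4663 ≈ -5.0352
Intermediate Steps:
(5235 + 41723)/(11² - 9447) = 46958/(121 - 9447) = 46958/(-9326) = 46958*(-1/9326) = -23479/4663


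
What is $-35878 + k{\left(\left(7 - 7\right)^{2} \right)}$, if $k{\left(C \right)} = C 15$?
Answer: $-35878$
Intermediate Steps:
$k{\left(C \right)} = 15 C$
$-35878 + k{\left(\left(7 - 7\right)^{2} \right)} = -35878 + 15 \left(7 - 7\right)^{2} = -35878 + 15 \cdot 0^{2} = -35878 + 15 \cdot 0 = -35878 + 0 = -35878$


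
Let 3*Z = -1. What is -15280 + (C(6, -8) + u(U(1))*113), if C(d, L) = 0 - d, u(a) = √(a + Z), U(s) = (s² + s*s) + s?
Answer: -15286 + 226*√6/3 ≈ -15101.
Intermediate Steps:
Z = -⅓ (Z = (⅓)*(-1) = -⅓ ≈ -0.33333)
U(s) = s + 2*s² (U(s) = (s² + s²) + s = 2*s² + s = s + 2*s²)
u(a) = √(-⅓ + a) (u(a) = √(a - ⅓) = √(-⅓ + a))
C(d, L) = -d
-15280 + (C(6, -8) + u(U(1))*113) = -15280 + (-1*6 + (√(-3 + 9*(1*(1 + 2*1)))/3)*113) = -15280 + (-6 + (√(-3 + 9*(1*(1 + 2)))/3)*113) = -15280 + (-6 + (√(-3 + 9*(1*3))/3)*113) = -15280 + (-6 + (√(-3 + 9*3)/3)*113) = -15280 + (-6 + (√(-3 + 27)/3)*113) = -15280 + (-6 + (√24/3)*113) = -15280 + (-6 + ((2*√6)/3)*113) = -15280 + (-6 + (2*√6/3)*113) = -15280 + (-6 + 226*√6/3) = -15286 + 226*√6/3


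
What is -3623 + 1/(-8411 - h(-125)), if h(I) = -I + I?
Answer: -30473054/8411 ≈ -3623.0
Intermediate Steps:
h(I) = 0
-3623 + 1/(-8411 - h(-125)) = -3623 + 1/(-8411 - 1*0) = -3623 + 1/(-8411 + 0) = -3623 + 1/(-8411) = -3623 - 1/8411 = -30473054/8411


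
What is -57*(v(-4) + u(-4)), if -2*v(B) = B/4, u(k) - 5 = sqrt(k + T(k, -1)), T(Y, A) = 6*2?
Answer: -627/2 - 114*sqrt(2) ≈ -474.72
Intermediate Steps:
T(Y, A) = 12
u(k) = 5 + sqrt(12 + k) (u(k) = 5 + sqrt(k + 12) = 5 + sqrt(12 + k))
v(B) = -B/8 (v(B) = -B/(2*4) = -B/8)
-57*(v(-4) + u(-4)) = -57*(-1/8*(-4) + (5 + sqrt(12 - 4))) = -57*(1/2 + (5 + sqrt(8))) = -57*(1/2 + (5 + 2*sqrt(2))) = -57*(11/2 + 2*sqrt(2)) = -627/2 - 114*sqrt(2)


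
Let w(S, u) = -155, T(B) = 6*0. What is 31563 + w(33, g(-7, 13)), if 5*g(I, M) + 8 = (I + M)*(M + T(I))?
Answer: 31408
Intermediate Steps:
T(B) = 0
g(I, M) = -8/5 + M*(I + M)/5 (g(I, M) = -8/5 + ((I + M)*(M + 0))/5 = -8/5 + ((I + M)*M)/5 = -8/5 + (M*(I + M))/5 = -8/5 + M*(I + M)/5)
31563 + w(33, g(-7, 13)) = 31563 - 155 = 31408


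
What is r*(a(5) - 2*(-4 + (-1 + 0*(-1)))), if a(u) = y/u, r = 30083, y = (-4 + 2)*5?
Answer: 240664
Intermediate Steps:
y = -10 (y = -2*5 = -10)
a(u) = -10/u
r*(a(5) - 2*(-4 + (-1 + 0*(-1)))) = 30083*(-10/5 - 2*(-4 + (-1 + 0*(-1)))) = 30083*(-10*⅕ - 2*(-4 + (-1 + 0))) = 30083*(-2 - 2*(-4 - 1)) = 30083*(-2 - 2*(-5)) = 30083*(-2 - 1*(-10)) = 30083*(-2 + 10) = 30083*8 = 240664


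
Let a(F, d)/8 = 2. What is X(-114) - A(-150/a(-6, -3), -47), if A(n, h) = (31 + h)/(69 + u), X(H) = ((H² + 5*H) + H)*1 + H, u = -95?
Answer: 158566/13 ≈ 12197.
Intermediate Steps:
a(F, d) = 16 (a(F, d) = 8*2 = 16)
X(H) = H² + 7*H (X(H) = (H² + 6*H)*1 + H = (H² + 6*H) + H = H² + 7*H)
A(n, h) = -31/26 - h/26 (A(n, h) = (31 + h)/(69 - 95) = (31 + h)/(-26) = (31 + h)*(-1/26) = -31/26 - h/26)
X(-114) - A(-150/a(-6, -3), -47) = -114*(7 - 114) - (-31/26 - 1/26*(-47)) = -114*(-107) - (-31/26 + 47/26) = 12198 - 1*8/13 = 12198 - 8/13 = 158566/13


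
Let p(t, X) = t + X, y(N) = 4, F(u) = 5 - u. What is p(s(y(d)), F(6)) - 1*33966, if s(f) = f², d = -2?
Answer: -33951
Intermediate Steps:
p(t, X) = X + t
p(s(y(d)), F(6)) - 1*33966 = ((5 - 1*6) + 4²) - 1*33966 = ((5 - 6) + 16) - 33966 = (-1 + 16) - 33966 = 15 - 33966 = -33951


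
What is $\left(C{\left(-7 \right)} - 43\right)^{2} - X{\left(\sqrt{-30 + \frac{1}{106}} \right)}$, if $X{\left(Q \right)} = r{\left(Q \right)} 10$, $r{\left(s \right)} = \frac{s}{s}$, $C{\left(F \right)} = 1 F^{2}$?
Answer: $26$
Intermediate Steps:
$C{\left(F \right)} = F^{2}$
$r{\left(s \right)} = 1$
$X{\left(Q \right)} = 10$ ($X{\left(Q \right)} = 1 \cdot 10 = 10$)
$\left(C{\left(-7 \right)} - 43\right)^{2} - X{\left(\sqrt{-30 + \frac{1}{106}} \right)} = \left(\left(-7\right)^{2} - 43\right)^{2} - 10 = \left(49 - 43\right)^{2} - 10 = 6^{2} - 10 = 36 - 10 = 26$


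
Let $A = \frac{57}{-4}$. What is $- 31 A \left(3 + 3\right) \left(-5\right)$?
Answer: $- \frac{26505}{2} \approx -13253.0$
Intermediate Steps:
$A = - \frac{57}{4}$ ($A = 57 \left(- \frac{1}{4}\right) = - \frac{57}{4} \approx -14.25$)
$- 31 A \left(3 + 3\right) \left(-5\right) = \left(-31\right) \left(- \frac{57}{4}\right) \left(3 + 3\right) \left(-5\right) = \frac{1767 \cdot 6 \left(-5\right)}{4} = \frac{1767}{4} \left(-30\right) = - \frac{26505}{2}$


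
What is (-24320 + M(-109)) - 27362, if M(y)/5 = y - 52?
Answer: -52487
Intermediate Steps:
M(y) = -260 + 5*y (M(y) = 5*(y - 52) = 5*(-52 + y) = -260 + 5*y)
(-24320 + M(-109)) - 27362 = (-24320 + (-260 + 5*(-109))) - 27362 = (-24320 + (-260 - 545)) - 27362 = (-24320 - 805) - 27362 = -25125 - 27362 = -52487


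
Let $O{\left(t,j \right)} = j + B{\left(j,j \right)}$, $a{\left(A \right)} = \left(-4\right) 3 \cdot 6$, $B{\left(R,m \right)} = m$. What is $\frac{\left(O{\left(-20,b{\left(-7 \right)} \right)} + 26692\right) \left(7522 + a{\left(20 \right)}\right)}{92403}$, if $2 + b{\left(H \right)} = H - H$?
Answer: $\frac{66275200}{30801} \approx 2151.7$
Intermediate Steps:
$b{\left(H \right)} = -2$ ($b{\left(H \right)} = -2 + \left(H - H\right) = -2 + 0 = -2$)
$a{\left(A \right)} = -72$ ($a{\left(A \right)} = \left(-12\right) 6 = -72$)
$O{\left(t,j \right)} = 2 j$ ($O{\left(t,j \right)} = j + j = 2 j$)
$\frac{\left(O{\left(-20,b{\left(-7 \right)} \right)} + 26692\right) \left(7522 + a{\left(20 \right)}\right)}{92403} = \frac{\left(2 \left(-2\right) + 26692\right) \left(7522 - 72\right)}{92403} = \left(-4 + 26692\right) 7450 \cdot \frac{1}{92403} = 26688 \cdot 7450 \cdot \frac{1}{92403} = 198825600 \cdot \frac{1}{92403} = \frac{66275200}{30801}$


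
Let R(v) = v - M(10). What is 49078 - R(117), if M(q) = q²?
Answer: 49061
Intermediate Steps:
R(v) = -100 + v (R(v) = v - 1*10² = v - 1*100 = v - 100 = -100 + v)
49078 - R(117) = 49078 - (-100 + 117) = 49078 - 1*17 = 49078 - 17 = 49061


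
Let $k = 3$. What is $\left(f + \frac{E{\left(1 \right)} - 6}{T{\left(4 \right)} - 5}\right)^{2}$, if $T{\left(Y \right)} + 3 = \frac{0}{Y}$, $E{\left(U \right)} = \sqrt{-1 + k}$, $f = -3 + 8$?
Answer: $\frac{\left(46 - \sqrt{2}\right)^{2}}{64} \approx 31.061$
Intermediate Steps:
$f = 5$
$E{\left(U \right)} = \sqrt{2}$ ($E{\left(U \right)} = \sqrt{-1 + 3} = \sqrt{2}$)
$T{\left(Y \right)} = -3$ ($T{\left(Y \right)} = -3 + \frac{0}{Y} = -3 + 0 = -3$)
$\left(f + \frac{E{\left(1 \right)} - 6}{T{\left(4 \right)} - 5}\right)^{2} = \left(5 + \frac{\sqrt{2} - 6}{-3 - 5}\right)^{2} = \left(5 + \frac{-6 + \sqrt{2}}{-8}\right)^{2} = \left(5 + \left(-6 + \sqrt{2}\right) \left(- \frac{1}{8}\right)\right)^{2} = \left(5 + \left(\frac{3}{4} - \frac{\sqrt{2}}{8}\right)\right)^{2} = \left(\frac{23}{4} - \frac{\sqrt{2}}{8}\right)^{2}$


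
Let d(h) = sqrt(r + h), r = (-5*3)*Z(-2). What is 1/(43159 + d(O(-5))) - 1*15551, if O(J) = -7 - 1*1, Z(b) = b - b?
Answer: 2*(-15551*sqrt(2) + 335582804*I)/(-43159*I + 2*sqrt(2)) ≈ -15551.0 - 1.397e-9*I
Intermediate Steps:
Z(b) = 0
r = 0 (r = -5*3*0 = -15*0 = 0)
O(J) = -8 (O(J) = -7 - 1 = -8)
d(h) = sqrt(h) (d(h) = sqrt(0 + h) = sqrt(h))
1/(43159 + d(O(-5))) - 1*15551 = 1/(43159 + sqrt(-8)) - 1*15551 = 1/(43159 + 2*I*sqrt(2)) - 15551 = -15551 + 1/(43159 + 2*I*sqrt(2))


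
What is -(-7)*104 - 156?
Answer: 572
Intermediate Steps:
-(-7)*104 - 156 = -7*(-104) - 156 = 728 - 156 = 572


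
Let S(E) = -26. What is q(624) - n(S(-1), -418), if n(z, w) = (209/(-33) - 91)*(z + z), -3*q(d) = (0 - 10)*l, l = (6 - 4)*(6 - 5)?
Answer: -15164/3 ≈ -5054.7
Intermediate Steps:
l = 2 (l = 2*1 = 2)
q(d) = 20/3 (q(d) = -(0 - 10)*2/3 = -(-10)*2/3 = -1/3*(-20) = 20/3)
n(z, w) = -584*z/3 (n(z, w) = (209*(-1/33) - 91)*(2*z) = (-19/3 - 91)*(2*z) = -584*z/3)
q(624) - n(S(-1), -418) = 20/3 - (-584)*(-26)/3 = 20/3 - 1*15184/3 = 20/3 - 15184/3 = -15164/3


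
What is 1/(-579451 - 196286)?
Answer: -1/775737 ≈ -1.2891e-6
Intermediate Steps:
1/(-579451 - 196286) = 1/(-775737) = -1/775737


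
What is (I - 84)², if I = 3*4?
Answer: 5184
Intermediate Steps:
I = 12
(I - 84)² = (12 - 84)² = (-72)² = 5184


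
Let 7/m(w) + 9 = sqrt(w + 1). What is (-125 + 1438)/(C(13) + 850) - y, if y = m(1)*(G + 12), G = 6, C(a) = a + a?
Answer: 1097111/69204 + 126*sqrt(2)/79 ≈ 18.109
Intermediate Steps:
C(a) = 2*a
m(w) = 7/(-9 + sqrt(1 + w)) (m(w) = 7/(-9 + sqrt(w + 1)) = 7/(-9 + sqrt(1 + w)))
y = 126/(-9 + sqrt(2)) (y = (7/(-9 + sqrt(1 + 1)))*(6 + 12) = (7/(-9 + sqrt(2)))*18 = 126/(-9 + sqrt(2)) ≈ -16.610)
(-125 + 1438)/(C(13) + 850) - y = (-125 + 1438)/(2*13 + 850) - (-1134/79 - 126*sqrt(2)/79) = 1313/(26 + 850) + (1134/79 + 126*sqrt(2)/79) = 1313/876 + (1134/79 + 126*sqrt(2)/79) = 1097111/69204 + 126*sqrt(2)/79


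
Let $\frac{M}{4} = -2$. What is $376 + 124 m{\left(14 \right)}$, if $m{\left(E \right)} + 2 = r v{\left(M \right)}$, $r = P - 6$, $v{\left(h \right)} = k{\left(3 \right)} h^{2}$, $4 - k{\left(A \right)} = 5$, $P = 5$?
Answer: $8064$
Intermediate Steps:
$k{\left(A \right)} = -1$ ($k{\left(A \right)} = 4 - 5 = -1$)
$M = -8$ ($M = 4 \left(-2\right) = -8$)
$v{\left(h \right)} = - h^{2}$
$r = -1$ ($r = 5 - 6 = -1$)
$m{\left(E \right)} = 62$ ($m{\left(E \right)} = -2 - - \left(-8\right)^{2} = -2 - \left(-1\right) 64 = -2 - -64 = -2 + 64 = 62$)
$376 + 124 m{\left(14 \right)} = 376 + 124 \cdot 62 = 376 + 7688 = 8064$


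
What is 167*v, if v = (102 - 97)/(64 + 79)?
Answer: 835/143 ≈ 5.8392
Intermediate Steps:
v = 5/143 ≈ 0.034965
167*v = 167*(5/143) = 835/143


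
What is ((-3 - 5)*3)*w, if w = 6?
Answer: -144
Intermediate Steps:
((-3 - 5)*3)*w = ((-3 - 5)*3)*6 = -8*3*6 = -24*6 = -144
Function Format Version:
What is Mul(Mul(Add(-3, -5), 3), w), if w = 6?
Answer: -144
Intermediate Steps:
Mul(Mul(Add(-3, -5), 3), w) = Mul(Mul(Add(-3, -5), 3), 6) = Mul(Mul(-8, 3), 6) = Mul(-24, 6) = -144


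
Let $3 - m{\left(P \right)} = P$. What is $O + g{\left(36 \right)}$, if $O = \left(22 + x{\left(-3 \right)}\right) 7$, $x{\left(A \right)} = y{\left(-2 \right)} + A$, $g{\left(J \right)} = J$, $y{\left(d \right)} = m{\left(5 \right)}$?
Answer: $155$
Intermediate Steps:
$m{\left(P \right)} = 3 - P$
$y{\left(d \right)} = -2$ ($y{\left(d \right)} = 3 - 5 = -2$)
$x{\left(A \right)} = -2 + A$
$O = 119$ ($O = \left(22 - 5\right) 7 = 17 \cdot 7 = 119$)
$O + g{\left(36 \right)} = 119 + 36 = 155$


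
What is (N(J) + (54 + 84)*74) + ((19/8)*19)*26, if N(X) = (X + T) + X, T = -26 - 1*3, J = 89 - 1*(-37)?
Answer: 46433/4 ≈ 11608.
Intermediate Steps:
J = 126 (J = 89 + 37 = 126)
T = -29 (T = -26 - 3 = -29)
N(X) = -29 + 2*X (N(X) = (X - 29) + X = (-29 + X) + X = -29 + 2*X)
(N(J) + (54 + 84)*74) + ((19/8)*19)*26 = ((-29 + 2*126) + (54 + 84)*74) + ((19/8)*19)*26 = ((-29 + 252) + 138*74) + ((19*(⅛))*19)*26 = (223 + 10212) + ((19/8)*19)*26 = 10435 + (361/8)*26 = 10435 + 4693/4 = 46433/4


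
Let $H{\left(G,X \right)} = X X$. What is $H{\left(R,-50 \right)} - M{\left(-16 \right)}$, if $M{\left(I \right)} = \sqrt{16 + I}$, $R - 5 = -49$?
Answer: $2500$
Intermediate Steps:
$R = -44$ ($R = 5 - 49 = -44$)
$H{\left(G,X \right)} = X^{2}$
$H{\left(R,-50 \right)} - M{\left(-16 \right)} = \left(-50\right)^{2} - \sqrt{16 - 16} = 2500 - \sqrt{0} = 2500 - 0 = 2500 + 0 = 2500$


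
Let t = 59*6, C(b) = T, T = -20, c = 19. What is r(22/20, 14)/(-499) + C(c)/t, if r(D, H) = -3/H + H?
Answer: -104021/1236522 ≈ -0.084124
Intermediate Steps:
C(b) = -20
t = 354
r(D, H) = H - 3/H
r(22/20, 14)/(-499) + C(c)/t = (14 - 3/14)/(-499) - 20/354 = (14 - 3*1/14)*(-1/499) - 20*1/354 = (14 - 3/14)*(-1/499) - 10/177 = (193/14)*(-1/499) - 10/177 = -193/6986 - 10/177 = -104021/1236522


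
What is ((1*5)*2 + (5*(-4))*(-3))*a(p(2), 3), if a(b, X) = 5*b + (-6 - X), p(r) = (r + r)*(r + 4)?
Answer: 7770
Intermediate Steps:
p(r) = 2*r*(4 + r) (p(r) = (2*r)*(4 + r) = 2*r*(4 + r))
a(b, X) = -6 - X + 5*b
((1*5)*2 + (5*(-4))*(-3))*a(p(2), 3) = ((1*5)*2 + (5*(-4))*(-3))*(-6 - 1*3 + 5*(2*2*(4 + 2))) = (5*2 - 20*(-3))*(-6 - 3 + 5*(2*2*6)) = (10 + 60)*(-6 - 3 + 5*24) = 70*(-6 - 3 + 120) = 70*111 = 7770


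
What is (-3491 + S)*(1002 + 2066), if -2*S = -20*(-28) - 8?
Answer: -11557156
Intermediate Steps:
S = -276 (S = -(-20*(-28) - 8)/2 = -(560 - 8)/2 = -1/2*552 = -276)
(-3491 + S)*(1002 + 2066) = (-3491 - 276)*(1002 + 2066) = -3767*3068 = -11557156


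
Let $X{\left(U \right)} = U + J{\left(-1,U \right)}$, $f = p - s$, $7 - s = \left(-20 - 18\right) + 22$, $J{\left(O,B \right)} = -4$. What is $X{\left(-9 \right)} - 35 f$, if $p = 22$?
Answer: $22$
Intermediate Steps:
$s = 23$ ($s = 7 - \left(\left(-20 - 18\right) + 22\right) = 7 - \left(-38 + 22\right) = 7 - -16 = 7 + 16 = 23$)
$f = -1$ ($f = 22 - 23 = -1$)
$X{\left(U \right)} = -4 + U$ ($X{\left(U \right)} = U - 4 = -4 + U$)
$X{\left(-9 \right)} - 35 f = \left(-4 - 9\right) - -35 = -13 + 35 = 22$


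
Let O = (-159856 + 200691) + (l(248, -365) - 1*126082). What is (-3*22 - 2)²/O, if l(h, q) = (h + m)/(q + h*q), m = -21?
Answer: -210126120/3873836911 ≈ -0.054242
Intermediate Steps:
l(h, q) = (-21 + h)/(q + h*q) (l(h, q) = (h - 21)/(q + h*q) = (-21 + h)/(q + h*q))
O = -7747673822/90885 (O = (-159856 + 200691) + ((-21 + 248)/((-365)*(1 + 248)) - 1*126082) = 40835 + (-1/365*227/249 - 126082) = 40835 + (-1/365*1/249*227 - 126082) = 40835 + (-227/90885 - 126082) = 40835 - 11458962797/90885 = -7747673822/90885 ≈ -85247.)
(-3*22 - 2)²/O = (-3*22 - 2)²/(-7747673822/90885) = (-66 - 2)²*(-90885/7747673822) = (-68)²*(-90885/7747673822) = 4624*(-90885/7747673822) = -210126120/3873836911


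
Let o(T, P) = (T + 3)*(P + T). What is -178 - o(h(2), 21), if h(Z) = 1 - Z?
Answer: -218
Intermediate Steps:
o(T, P) = (3 + T)*(P + T)
-178 - o(h(2), 21) = -178 - ((1 - 1*2)² + 3*21 + 3*(1 - 1*2) + 21*(1 - 1*2)) = -178 - ((1 - 2)² + 63 + 3*(1 - 2) + 21*(1 - 2)) = -178 - ((-1)² + 63 + 3*(-1) + 21*(-1)) = -178 - (1 + 63 - 3 - 21) = -178 - 1*40 = -178 - 40 = -218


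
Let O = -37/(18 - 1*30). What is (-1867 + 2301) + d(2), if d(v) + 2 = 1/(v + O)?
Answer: 26364/61 ≈ 432.20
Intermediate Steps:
O = 37/12 (O = -37/(18 - 30) = -37/(-12) = -37*(-1/12) = 37/12 ≈ 3.0833)
d(v) = -2 + 1/(37/12 + v) (d(v) = -2 + 1/(v + 37/12) = -2 + 1/(37/12 + v))
(-1867 + 2301) + d(2) = (-1867 + 2301) + 2*(-31 - 12*2)/(37 + 12*2) = 434 + 2*(-31 - 24)/(37 + 24) = 434 + 2*(-55)/61 = 434 + 2*(1/61)*(-55) = 434 - 110/61 = 26364/61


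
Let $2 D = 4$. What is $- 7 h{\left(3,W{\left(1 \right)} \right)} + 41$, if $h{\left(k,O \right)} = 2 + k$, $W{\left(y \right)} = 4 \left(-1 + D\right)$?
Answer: $6$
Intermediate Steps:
$D = 2$ ($D = \frac{1}{2} \cdot 4 = 2$)
$W{\left(y \right)} = 4$ ($W{\left(y \right)} = 4 \left(-1 + 2\right) = 4 \cdot 1 = 4$)
$- 7 h{\left(3,W{\left(1 \right)} \right)} + 41 = - 7 \left(2 + 3\right) + 41 = \left(-7\right) 5 + 41 = -35 + 41 = 6$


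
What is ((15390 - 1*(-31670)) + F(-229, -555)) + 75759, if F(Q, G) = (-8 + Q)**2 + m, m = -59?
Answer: 178929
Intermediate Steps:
F(Q, G) = -59 + (-8 + Q)**2 (F(Q, G) = (-8 + Q)**2 - 59 = -59 + (-8 + Q)**2)
((15390 - 1*(-31670)) + F(-229, -555)) + 75759 = ((15390 - 1*(-31670)) + (-59 + (-8 - 229)**2)) + 75759 = ((15390 + 31670) + (-59 + (-237)**2)) + 75759 = (47060 + (-59 + 56169)) + 75759 = (47060 + 56110) + 75759 = 103170 + 75759 = 178929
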